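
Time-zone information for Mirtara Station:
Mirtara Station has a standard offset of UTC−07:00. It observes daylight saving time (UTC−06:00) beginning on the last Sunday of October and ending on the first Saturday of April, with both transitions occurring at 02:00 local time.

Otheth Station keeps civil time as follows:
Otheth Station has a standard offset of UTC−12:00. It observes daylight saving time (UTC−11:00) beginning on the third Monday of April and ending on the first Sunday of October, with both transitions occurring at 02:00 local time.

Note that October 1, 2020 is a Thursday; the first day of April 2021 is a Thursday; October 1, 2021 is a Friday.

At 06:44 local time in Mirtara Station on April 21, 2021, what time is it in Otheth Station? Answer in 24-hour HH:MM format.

02:44

1 October 2020 is a Thursday, so Sundays fall on 4, 11, 18, 25; the last is October 25.
1 April 2021 is a Thursday, so the first Saturday is April 3.
Daylight saving runs 25 October 2020 – 3 April 2021; April 21, 2021 is outside that window, so Mirtara Station is on standard time at UTC−07:00.
06:44 Mirtara Station + 7h = 13:44 UTC.
1 April 2021 is a Thursday, so the first Monday is April 5 and the third is April 19.
1 October 2021 is a Friday, so the first Sunday is October 3.
At the standard offset (UTC−12:00), 13:44 UTC − 12h = 01:44 Otheth Station standard time.
Daylight saving runs 19 April – 3 October; the standard-time date in Otheth Station, April 21, 2021, is inside that window, so Otheth Station is at UTC−11:00.
13:44 UTC − 11h = 02:44 Otheth Station.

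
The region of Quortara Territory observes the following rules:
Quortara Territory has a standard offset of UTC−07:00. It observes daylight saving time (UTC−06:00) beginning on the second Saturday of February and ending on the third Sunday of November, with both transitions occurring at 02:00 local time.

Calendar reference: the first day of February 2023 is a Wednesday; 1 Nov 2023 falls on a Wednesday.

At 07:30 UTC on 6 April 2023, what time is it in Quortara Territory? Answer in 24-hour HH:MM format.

1 February 2023 is a Wednesday, so the first Saturday is February 4 and the second is February 11.
1 November 2023 is a Wednesday, so the first Sunday is November 5 and the third is November 19.
At the standard offset (UTC−07:00), 07:30 UTC − 7h = 00:30 Quortara Territory standard time.
The standard-time date in Quortara Territory, 6 April 2023, lies within the daylight-saving period (11 February – 19 November), so Quortara Territory is on daylight time, UTC−06:00.
07:30 UTC − 6h = 01:30 local.

01:30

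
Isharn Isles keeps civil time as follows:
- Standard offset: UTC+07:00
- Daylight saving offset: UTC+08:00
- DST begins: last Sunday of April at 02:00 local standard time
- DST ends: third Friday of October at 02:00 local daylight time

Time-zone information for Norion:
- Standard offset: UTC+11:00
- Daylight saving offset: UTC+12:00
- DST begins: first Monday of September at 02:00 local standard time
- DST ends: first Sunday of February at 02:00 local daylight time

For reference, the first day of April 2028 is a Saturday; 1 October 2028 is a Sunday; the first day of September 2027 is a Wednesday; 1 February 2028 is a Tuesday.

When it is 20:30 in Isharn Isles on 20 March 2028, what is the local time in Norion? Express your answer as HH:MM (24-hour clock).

00:30

1 April 2028 is a Saturday, so Sundays fall on 2, 9, 16, 23, 30; the last is April 30.
1 October 2028 is a Sunday, so the first Friday is October 6 and the third is October 20.
20 March 2028 does not fall between 30 April and 20 October, so daylight saving is not in effect and Isharn Isles is at UTC+07:00.
20:30 Isharn Isles − 7h = 13:30 UTC.
1 September 2027 is a Wednesday, so the first Monday is September 6.
1 February 2028 is a Tuesday, so the first Sunday is February 6.
At the standard offset (UTC+11:00), 13:30 UTC + 11h = 00:30 Norion standard time (rolling into the next day, 21 March 2028).
The standard-time date in Norion, 21 March 2028, is outside the daylight-saving period (6 September 2027 – 6 February 2028), so Norion is on standard time, UTC+11:00.
13:30 UTC + 11h = 00:30 Norion (rolling into the next day, 21 March 2028).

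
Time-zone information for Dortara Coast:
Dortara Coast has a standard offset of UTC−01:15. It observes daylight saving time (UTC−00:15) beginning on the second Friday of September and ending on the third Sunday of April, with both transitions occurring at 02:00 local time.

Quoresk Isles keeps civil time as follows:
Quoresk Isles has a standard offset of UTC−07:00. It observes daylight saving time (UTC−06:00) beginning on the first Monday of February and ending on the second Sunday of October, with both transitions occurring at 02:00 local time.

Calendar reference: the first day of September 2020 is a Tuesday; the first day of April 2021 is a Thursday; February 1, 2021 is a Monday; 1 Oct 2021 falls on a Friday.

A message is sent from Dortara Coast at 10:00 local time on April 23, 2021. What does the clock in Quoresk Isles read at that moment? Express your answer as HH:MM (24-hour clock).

05:15

1 September 2020 is a Tuesday, so the first Friday is September 4 and the second is September 11.
1 April 2021 is a Thursday, so the first Sunday is April 4 and the third is April 18.
Daylight saving runs 11 September 2020 – 18 April 2021; April 23, 2021 is outside that window, so Dortara Coast is on standard time at UTC−01:15.
10:00 Dortara Coast + 1h15m = 11:15 UTC.
1 February 2021 is a Monday, so the first Monday is February 1.
1 October 2021 is a Friday, so the first Sunday is October 3 and the second is October 10.
At the standard offset (UTC−07:00), 11:15 UTC − 7h = 04:15 Quoresk Isles standard time.
The standard-time date in Quoresk Isles, April 23, 2021, lies within the daylight-saving period (1 February – 10 October), so Quoresk Isles is on daylight time, UTC−06:00.
11:15 UTC − 6h = 05:15 Quoresk Isles.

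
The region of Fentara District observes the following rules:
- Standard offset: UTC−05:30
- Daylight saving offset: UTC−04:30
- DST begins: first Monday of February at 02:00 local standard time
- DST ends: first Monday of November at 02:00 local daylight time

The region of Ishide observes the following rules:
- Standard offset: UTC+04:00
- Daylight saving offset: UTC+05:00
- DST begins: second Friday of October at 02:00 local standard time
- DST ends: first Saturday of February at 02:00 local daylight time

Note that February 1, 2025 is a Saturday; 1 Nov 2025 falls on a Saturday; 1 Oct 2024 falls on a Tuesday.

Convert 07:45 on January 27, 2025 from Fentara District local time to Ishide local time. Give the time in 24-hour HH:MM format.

1 February 2025 is a Saturday, so the first Monday is February 3.
1 November 2025 is a Saturday, so the first Monday is November 3.
January 27, 2025 does not fall between 3 February and 3 November, so daylight saving is not in effect and Fentara District is at UTC−05:30.
07:45 Fentara District + 5h30m = 13:15 UTC.
1 October 2024 is a Tuesday, so the first Friday is October 4 and the second is October 11.
1 February 2025 is a Saturday, so the first Saturday is February 1.
At the standard offset (UTC+04:00), 13:15 UTC + 4h = 17:15 Ishide standard time.
Daylight saving runs 11 October 2024 – 1 February 2025; the standard-time date in Ishide, January 27, 2025, is inside that window, so Ishide is at UTC+05:00.
13:15 UTC + 5h = 18:15 Ishide.

18:15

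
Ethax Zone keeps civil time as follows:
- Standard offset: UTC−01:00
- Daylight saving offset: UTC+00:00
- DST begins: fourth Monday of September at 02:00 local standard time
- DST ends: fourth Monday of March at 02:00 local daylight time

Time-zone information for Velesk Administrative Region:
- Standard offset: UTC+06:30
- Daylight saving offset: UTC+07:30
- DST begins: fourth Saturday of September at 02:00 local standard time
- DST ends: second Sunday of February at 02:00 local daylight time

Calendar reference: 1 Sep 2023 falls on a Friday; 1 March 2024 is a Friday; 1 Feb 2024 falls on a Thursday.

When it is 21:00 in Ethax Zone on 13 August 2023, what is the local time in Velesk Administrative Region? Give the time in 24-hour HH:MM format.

1 September 2023 is a Friday, so the first Monday is September 4 and the fourth is September 25.
1 March 2024 is a Friday, so the first Monday is March 4 and the fourth is March 25.
Daylight saving runs 25 September 2023 – 25 March 2024; 13 August 2023 is outside that window, so Ethax Zone is on standard time at UTC−01:00.
21:00 Ethax Zone + 1h = 22:00 UTC.
1 September 2023 is a Friday, so the first Saturday is September 2 and the fourth is September 23.
1 February 2024 is a Thursday, so the first Sunday is February 4 and the second is February 11.
At the standard offset (UTC+06:30), 22:00 UTC + 6h30m = 04:30 Velesk Administrative Region standard time (rolling into the next day, 14 August 2023).
The standard-time date in Velesk Administrative Region, 14 August 2023, does not fall between 23 September 2023 and 11 February 2024, so daylight saving is not in effect and Velesk Administrative Region is at UTC+06:30.
22:00 UTC + 6h30m = 04:30 Velesk Administrative Region (rolling into the next day, 14 August 2023).

04:30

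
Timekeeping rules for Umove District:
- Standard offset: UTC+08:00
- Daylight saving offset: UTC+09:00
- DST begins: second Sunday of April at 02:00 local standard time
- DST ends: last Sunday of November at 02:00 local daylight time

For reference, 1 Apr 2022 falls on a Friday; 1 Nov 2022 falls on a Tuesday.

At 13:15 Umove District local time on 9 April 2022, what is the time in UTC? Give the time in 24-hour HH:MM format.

05:15

1 April 2022 is a Friday, so the first Sunday is April 3 and the second is April 10.
1 November 2022 is a Tuesday, so Sundays fall on 6, 13, 20, 27; the last is November 27.
9 April 2022 is outside the daylight-saving period (10 April – 27 November), so Umove District is on standard time, UTC+08:00.
13:15 local − 8h = 05:15 UTC.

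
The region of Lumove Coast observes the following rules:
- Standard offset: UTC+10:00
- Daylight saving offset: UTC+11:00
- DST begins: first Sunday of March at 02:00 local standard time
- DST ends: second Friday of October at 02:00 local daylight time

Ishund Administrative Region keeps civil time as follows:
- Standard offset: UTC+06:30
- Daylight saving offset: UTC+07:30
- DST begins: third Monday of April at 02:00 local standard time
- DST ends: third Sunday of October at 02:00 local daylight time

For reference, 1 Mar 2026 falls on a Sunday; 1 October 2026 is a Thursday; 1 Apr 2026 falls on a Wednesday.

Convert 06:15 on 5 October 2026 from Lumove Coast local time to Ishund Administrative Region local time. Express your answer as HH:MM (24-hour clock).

1 March 2026 is a Sunday, so the first Sunday is March 1.
1 October 2026 is a Thursday, so the first Friday is October 2 and the second is October 9.
5 October 2026 falls between 1 March and 9 October, so daylight saving is in effect and Lumove Coast is at UTC+11:00.
06:15 Lumove Coast − 11h = 19:15 UTC (rolling into the previous day, 4 October 2026).
1 April 2026 is a Wednesday, so the first Monday is April 6 and the third is April 20.
1 October 2026 is a Thursday, so the first Sunday is October 4 and the third is October 18.
At the standard offset (UTC+06:30), 19:15 UTC + 6h30m = 01:45 Ishund Administrative Region standard time (rolling into the next day, 5 October 2026).
The standard-time date in Ishund Administrative Region, 5 October 2026, falls between 20 April and 18 October, so daylight saving is in effect and Ishund Administrative Region is at UTC+07:30.
19:15 UTC + 7h30m = 02:45 Ishund Administrative Region (rolling into the next day, 5 October 2026).

02:45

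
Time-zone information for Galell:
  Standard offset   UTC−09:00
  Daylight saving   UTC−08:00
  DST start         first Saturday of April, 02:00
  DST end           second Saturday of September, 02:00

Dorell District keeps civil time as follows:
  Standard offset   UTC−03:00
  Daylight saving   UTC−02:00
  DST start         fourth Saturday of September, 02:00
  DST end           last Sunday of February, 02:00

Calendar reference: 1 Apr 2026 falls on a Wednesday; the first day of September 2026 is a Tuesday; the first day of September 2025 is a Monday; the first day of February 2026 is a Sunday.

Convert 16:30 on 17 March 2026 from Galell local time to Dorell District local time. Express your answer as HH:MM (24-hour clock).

22:30

1 April 2026 is a Wednesday, so the first Saturday is April 4.
1 September 2026 is a Tuesday, so the first Saturday is September 5 and the second is September 12.
Daylight saving runs 4 April – 12 September; 17 March 2026 is outside that window, so Galell is on standard time at UTC−09:00.
16:30 Galell + 9h = 01:30 UTC (rolling into the next day, 18 March 2026).
1 September 2025 is a Monday, so the first Saturday is September 6 and the fourth is September 27.
1 February 2026 is a Sunday, so Sundays fall on 1, 8, 15, 22; the last is February 22.
At the standard offset (UTC−03:00), 01:30 UTC − 3h = 22:30 Dorell District standard time (rolling into the previous day, 17 March 2026).
Daylight saving runs 27 September 2025 – 22 February 2026; the standard-time date in Dorell District, 17 March 2026, is outside that window, so Dorell District is on standard time at UTC−03:00.
01:30 UTC − 3h = 22:30 Dorell District (rolling into the previous day, 17 March 2026).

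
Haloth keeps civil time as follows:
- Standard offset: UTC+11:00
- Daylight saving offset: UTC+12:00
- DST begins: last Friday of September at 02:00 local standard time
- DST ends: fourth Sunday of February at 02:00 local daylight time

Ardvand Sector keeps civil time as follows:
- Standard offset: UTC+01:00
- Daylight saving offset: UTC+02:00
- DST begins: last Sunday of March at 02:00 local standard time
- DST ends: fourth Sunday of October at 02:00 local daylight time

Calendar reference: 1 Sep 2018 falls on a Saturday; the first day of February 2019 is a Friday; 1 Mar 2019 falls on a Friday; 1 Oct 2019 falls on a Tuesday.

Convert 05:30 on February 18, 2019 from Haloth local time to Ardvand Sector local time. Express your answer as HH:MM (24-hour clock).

18:30

1 September 2018 is a Saturday, so Fridays fall on 7, 14, 21, 28; the last is September 28.
1 February 2019 is a Friday, so the first Sunday is February 3 and the fourth is February 24.
February 18, 2019 falls between 28 September 2018 and 24 February 2019, so daylight saving is in effect and Haloth is at UTC+12:00.
05:30 Haloth − 12h = 17:30 UTC (rolling into the previous day, 17 February 2019).
1 March 2019 is a Friday, so Sundays fall on 3, 10, 17, 24, 31; the last is March 31.
1 October 2019 is a Tuesday, so the first Sunday is October 6 and the fourth is October 27.
At the standard offset (UTC+01:00), 17:30 UTC + 1h = 18:30 Ardvand Sector standard time.
The standard-time date in Ardvand Sector, February 17, 2019, is outside the daylight-saving period (31 March – 27 October), so Ardvand Sector is on standard time, UTC+01:00.
17:30 UTC + 1h = 18:30 Ardvand Sector.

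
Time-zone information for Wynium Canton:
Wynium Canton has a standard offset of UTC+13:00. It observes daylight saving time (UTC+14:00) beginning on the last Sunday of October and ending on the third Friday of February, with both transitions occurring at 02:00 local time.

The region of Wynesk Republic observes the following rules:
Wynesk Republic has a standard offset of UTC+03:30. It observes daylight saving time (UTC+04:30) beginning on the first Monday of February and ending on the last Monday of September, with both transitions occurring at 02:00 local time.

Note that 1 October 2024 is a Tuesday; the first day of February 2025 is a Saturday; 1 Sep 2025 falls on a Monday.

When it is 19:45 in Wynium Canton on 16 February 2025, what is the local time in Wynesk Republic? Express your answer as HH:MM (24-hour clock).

1 October 2024 is a Tuesday, so Sundays fall on 6, 13, 20, 27; the last is October 27.
1 February 2025 is a Saturday, so the first Friday is February 7 and the third is February 21.
Daylight saving runs 27 October 2024 – 21 February 2025; 16 February 2025 is inside that window, so Wynium Canton is at UTC+14:00.
19:45 Wynium Canton − 14h = 05:45 UTC.
1 February 2025 is a Saturday, so the first Monday is February 3.
1 September 2025 is a Monday, so Mondays fall on 1, 8, 15, 22, 29; the last is September 29.
At the standard offset (UTC+03:30), 05:45 UTC + 3h30m = 09:15 Wynesk Republic standard time.
The standard-time date in Wynesk Republic, 16 February 2025, lies within the daylight-saving period (3 February – 29 September), so Wynesk Republic is on daylight time, UTC+04:30.
05:45 UTC + 4h30m = 10:15 Wynesk Republic.

10:15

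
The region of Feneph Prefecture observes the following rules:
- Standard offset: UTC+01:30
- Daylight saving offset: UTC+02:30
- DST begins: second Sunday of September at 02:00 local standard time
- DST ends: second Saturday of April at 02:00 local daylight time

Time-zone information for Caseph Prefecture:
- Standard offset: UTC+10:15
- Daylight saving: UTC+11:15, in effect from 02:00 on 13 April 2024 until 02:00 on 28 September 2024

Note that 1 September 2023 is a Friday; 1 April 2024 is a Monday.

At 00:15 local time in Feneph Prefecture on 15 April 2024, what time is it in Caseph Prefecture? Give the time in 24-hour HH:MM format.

10:00

1 September 2023 is a Friday, so the first Sunday is September 3 and the second is September 10.
1 April 2024 is a Monday, so the first Saturday is April 6 and the second is April 13.
15 April 2024 is outside the daylight-saving period (10 September 2023 – 13 April 2024), so Feneph Prefecture is on standard time, UTC+01:30.
00:15 Feneph Prefecture − 1h30m = 22:45 UTC (rolling into the previous day, 14 April 2024).
At the standard offset (UTC+10:15), 22:45 UTC + 10h15m = 09:00 Caseph Prefecture standard time (rolling into the next day, 15 April 2024).
Daylight saving runs 13 April – 28 September; the standard-time date in Caseph Prefecture, 15 April 2024, is inside that window, so Caseph Prefecture is at UTC+11:15.
22:45 UTC + 11h15m = 10:00 Caseph Prefecture (rolling into the next day, 15 April 2024).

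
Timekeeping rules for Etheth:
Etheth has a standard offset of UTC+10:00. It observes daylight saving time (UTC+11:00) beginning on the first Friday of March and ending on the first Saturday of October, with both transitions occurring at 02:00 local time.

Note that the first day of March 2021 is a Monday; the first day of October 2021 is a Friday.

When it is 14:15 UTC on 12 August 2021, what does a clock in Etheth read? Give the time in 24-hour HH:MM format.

01:15

1 March 2021 is a Monday, so the first Friday is March 5.
1 October 2021 is a Friday, so the first Saturday is October 2.
At the standard offset (UTC+10:00), 14:15 UTC + 10h = 00:15 Etheth standard time (rolling into the next day, 13 August 2021).
Daylight saving runs 5 March – 2 October; the standard-time date in Etheth, 13 August 2021, is inside that window, so Etheth is at UTC+11:00.
14:15 UTC + 11h = 01:15 local (rolling into the next day, 13 August 2021).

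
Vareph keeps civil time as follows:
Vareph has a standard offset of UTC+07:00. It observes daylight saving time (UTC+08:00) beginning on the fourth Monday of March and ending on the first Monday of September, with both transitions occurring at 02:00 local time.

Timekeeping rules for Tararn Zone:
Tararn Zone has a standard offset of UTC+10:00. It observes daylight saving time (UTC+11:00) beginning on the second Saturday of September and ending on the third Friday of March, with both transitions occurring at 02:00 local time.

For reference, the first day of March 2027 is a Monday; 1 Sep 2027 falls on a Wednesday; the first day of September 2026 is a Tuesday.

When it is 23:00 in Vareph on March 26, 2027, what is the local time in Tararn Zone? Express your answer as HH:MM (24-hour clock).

1 March 2027 is a Monday, so the first Monday is March 1 and the fourth is March 22.
1 September 2027 is a Wednesday, so the first Monday is September 6.
March 26, 2027 lies within the daylight-saving period (22 March – 6 September), so Vareph is on daylight time, UTC+08:00.
23:00 Vareph − 8h = 15:00 UTC.
1 September 2026 is a Tuesday, so the first Saturday is September 5 and the second is September 12.
1 March 2027 is a Monday, so the first Friday is March 5 and the third is March 19.
At the standard offset (UTC+10:00), 15:00 UTC + 10h = 01:00 Tararn Zone standard time (rolling into the next day, 27 March 2027).
The standard-time date in Tararn Zone, March 27, 2027, is outside the daylight-saving period (12 September 2026 – 19 March 2027), so Tararn Zone is on standard time, UTC+10:00.
15:00 UTC + 10h = 01:00 Tararn Zone (rolling into the next day, 27 March 2027).

01:00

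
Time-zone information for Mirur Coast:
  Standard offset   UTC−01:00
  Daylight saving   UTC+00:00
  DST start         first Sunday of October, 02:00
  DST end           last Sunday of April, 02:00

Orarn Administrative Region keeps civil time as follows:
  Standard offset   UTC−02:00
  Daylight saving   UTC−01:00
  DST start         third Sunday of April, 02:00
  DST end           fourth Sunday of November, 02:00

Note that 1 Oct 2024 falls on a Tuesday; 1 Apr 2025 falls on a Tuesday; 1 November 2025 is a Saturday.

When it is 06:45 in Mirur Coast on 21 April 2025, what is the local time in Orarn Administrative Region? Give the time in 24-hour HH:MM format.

1 October 2024 is a Tuesday, so the first Sunday is October 6.
1 April 2025 is a Tuesday, so Sundays fall on 6, 13, 20, 27; the last is April 27.
21 April 2025 lies within the daylight-saving period (6 October 2024 – 27 April 2025), so Mirur Coast is on daylight time, UTC+00:00.
06:45 Mirur Coast − 0h = 06:45 UTC.
1 April 2025 is a Tuesday, so the first Sunday is April 6 and the third is April 20.
1 November 2025 is a Saturday, so the first Sunday is November 2 and the fourth is November 23.
At the standard offset (UTC−02:00), 06:45 UTC − 2h = 04:45 Orarn Administrative Region standard time.
Daylight saving runs 20 April – 23 November; the standard-time date in Orarn Administrative Region, 21 April 2025, is inside that window, so Orarn Administrative Region is at UTC−01:00.
06:45 UTC − 1h = 05:45 Orarn Administrative Region.

05:45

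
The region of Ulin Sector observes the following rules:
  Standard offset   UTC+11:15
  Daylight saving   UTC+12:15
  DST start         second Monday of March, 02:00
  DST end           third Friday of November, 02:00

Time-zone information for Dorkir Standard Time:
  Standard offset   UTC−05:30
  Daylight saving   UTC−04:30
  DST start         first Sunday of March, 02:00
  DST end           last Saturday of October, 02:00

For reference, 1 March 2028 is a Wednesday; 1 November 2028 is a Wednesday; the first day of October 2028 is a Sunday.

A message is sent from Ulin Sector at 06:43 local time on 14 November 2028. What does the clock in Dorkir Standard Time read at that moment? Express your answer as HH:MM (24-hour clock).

1 March 2028 is a Wednesday, so the first Monday is March 6 and the second is March 13.
1 November 2028 is a Wednesday, so the first Friday is November 3 and the third is November 17.
14 November 2028 lies within the daylight-saving period (13 March – 17 November), so Ulin Sector is on daylight time, UTC+12:15.
06:43 Ulin Sector − 12h15m = 18:28 UTC (rolling into the previous day, 13 November 2028).
1 March 2028 is a Wednesday, so the first Sunday is March 5.
1 October 2028 is a Sunday, so Saturdays fall on 7, 14, 21, 28; the last is October 28.
At the standard offset (UTC−05:30), 18:28 UTC − 5h30m = 12:58 Dorkir Standard Time standard time.
Daylight saving runs 5 March – 28 October; the standard-time date in Dorkir Standard Time, 13 November 2028, is outside that window, so Dorkir Standard Time is on standard time at UTC−05:30.
18:28 UTC − 5h30m = 12:58 Dorkir Standard Time.

12:58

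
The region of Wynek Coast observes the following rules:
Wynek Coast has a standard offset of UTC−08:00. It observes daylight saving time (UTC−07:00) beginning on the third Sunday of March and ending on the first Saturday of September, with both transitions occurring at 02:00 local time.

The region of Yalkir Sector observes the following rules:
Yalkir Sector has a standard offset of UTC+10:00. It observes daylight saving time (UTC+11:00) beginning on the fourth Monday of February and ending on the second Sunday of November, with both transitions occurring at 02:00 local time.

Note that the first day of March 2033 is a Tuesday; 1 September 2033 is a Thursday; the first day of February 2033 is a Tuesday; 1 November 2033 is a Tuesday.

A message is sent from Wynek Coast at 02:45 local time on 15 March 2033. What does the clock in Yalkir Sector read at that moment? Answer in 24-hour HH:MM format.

21:45

1 March 2033 is a Tuesday, so the first Sunday is March 6 and the third is March 20.
1 September 2033 is a Thursday, so the first Saturday is September 3.
15 March 2033 does not fall between 20 March and 3 September, so daylight saving is not in effect and Wynek Coast is at UTC−08:00.
02:45 Wynek Coast + 8h = 10:45 UTC.
1 February 2033 is a Tuesday, so the first Monday is February 7 and the fourth is February 28.
1 November 2033 is a Tuesday, so the first Sunday is November 6 and the second is November 13.
At the standard offset (UTC+10:00), 10:45 UTC + 10h = 20:45 Yalkir Sector standard time.
Daylight saving runs 28 February – 13 November; the standard-time date in Yalkir Sector, 15 March 2033, is inside that window, so Yalkir Sector is at UTC+11:00.
10:45 UTC + 11h = 21:45 Yalkir Sector.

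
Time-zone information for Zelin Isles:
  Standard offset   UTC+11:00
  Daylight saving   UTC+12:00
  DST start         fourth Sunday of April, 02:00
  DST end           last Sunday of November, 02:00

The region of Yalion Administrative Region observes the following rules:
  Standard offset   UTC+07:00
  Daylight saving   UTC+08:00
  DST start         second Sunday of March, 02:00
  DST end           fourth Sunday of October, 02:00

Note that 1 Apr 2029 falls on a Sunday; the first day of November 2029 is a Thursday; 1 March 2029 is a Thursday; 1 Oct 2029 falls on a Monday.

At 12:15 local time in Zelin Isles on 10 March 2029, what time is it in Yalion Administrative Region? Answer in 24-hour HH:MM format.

1 April 2029 is a Sunday, so the first Sunday is April 1 and the fourth is April 22.
1 November 2029 is a Thursday, so Sundays fall on 4, 11, 18, 25; the last is November 25.
10 March 2029 is outside the daylight-saving period (22 April – 25 November), so Zelin Isles is on standard time, UTC+11:00.
12:15 Zelin Isles − 11h = 01:15 UTC.
1 March 2029 is a Thursday, so the first Sunday is March 4 and the second is March 11.
1 October 2029 is a Monday, so the first Sunday is October 7 and the fourth is October 28.
At the standard offset (UTC+07:00), 01:15 UTC + 7h = 08:15 Yalion Administrative Region standard time.
The standard-time date in Yalion Administrative Region, 10 March 2029, is outside the daylight-saving period (11 March – 28 October), so Yalion Administrative Region is on standard time, UTC+07:00.
01:15 UTC + 7h = 08:15 Yalion Administrative Region.

08:15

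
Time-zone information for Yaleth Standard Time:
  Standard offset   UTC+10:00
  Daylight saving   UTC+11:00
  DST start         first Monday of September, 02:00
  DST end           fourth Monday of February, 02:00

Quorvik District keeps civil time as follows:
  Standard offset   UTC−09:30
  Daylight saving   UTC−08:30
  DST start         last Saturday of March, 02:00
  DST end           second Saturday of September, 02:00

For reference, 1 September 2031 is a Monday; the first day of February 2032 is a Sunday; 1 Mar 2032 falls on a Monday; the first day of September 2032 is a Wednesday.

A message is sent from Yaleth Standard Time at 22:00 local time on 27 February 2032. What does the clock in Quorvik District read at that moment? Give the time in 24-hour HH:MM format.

02:30

1 September 2031 is a Monday, so the first Monday is September 1.
1 February 2032 is a Sunday, so the first Monday is February 2 and the fourth is February 23.
Daylight saving runs 1 September 2031 – 23 February 2032; 27 February 2032 is outside that window, so Yaleth Standard Time is on standard time at UTC+10:00.
22:00 Yaleth Standard Time − 10h = 12:00 UTC.
1 March 2032 is a Monday, so Saturdays fall on 6, 13, 20, 27; the last is March 27.
1 September 2032 is a Wednesday, so the first Saturday is September 4 and the second is September 11.
At the standard offset (UTC−09:30), 12:00 UTC − 9h30m = 02:30 Quorvik District standard time.
Daylight saving runs 27 March – 11 September; the standard-time date in Quorvik District, 27 February 2032, is outside that window, so Quorvik District is on standard time at UTC−09:30.
12:00 UTC − 9h30m = 02:30 Quorvik District.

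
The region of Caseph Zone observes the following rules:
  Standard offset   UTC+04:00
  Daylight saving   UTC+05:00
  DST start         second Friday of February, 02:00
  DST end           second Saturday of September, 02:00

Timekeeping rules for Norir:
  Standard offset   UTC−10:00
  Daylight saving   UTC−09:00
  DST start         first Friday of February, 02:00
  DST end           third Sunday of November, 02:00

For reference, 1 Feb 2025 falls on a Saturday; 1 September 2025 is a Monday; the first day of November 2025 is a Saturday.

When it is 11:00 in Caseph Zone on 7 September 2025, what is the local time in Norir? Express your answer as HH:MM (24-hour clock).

1 February 2025 is a Saturday, so the first Friday is February 7 and the second is February 14.
1 September 2025 is a Monday, so the first Saturday is September 6 and the second is September 13.
7 September 2025 lies within the daylight-saving period (14 February – 13 September), so Caseph Zone is on daylight time, UTC+05:00.
11:00 Caseph Zone − 5h = 06:00 UTC.
1 February 2025 is a Saturday, so the first Friday is February 7.
1 November 2025 is a Saturday, so the first Sunday is November 2 and the third is November 16.
At the standard offset (UTC−10:00), 06:00 UTC − 10h = 20:00 Norir standard time (rolling into the previous day, 6 September 2025).
The standard-time date in Norir, 6 September 2025, lies within the daylight-saving period (7 February – 16 November), so Norir is on daylight time, UTC−09:00.
06:00 UTC − 9h = 21:00 Norir (rolling into the previous day, 6 September 2025).

21:00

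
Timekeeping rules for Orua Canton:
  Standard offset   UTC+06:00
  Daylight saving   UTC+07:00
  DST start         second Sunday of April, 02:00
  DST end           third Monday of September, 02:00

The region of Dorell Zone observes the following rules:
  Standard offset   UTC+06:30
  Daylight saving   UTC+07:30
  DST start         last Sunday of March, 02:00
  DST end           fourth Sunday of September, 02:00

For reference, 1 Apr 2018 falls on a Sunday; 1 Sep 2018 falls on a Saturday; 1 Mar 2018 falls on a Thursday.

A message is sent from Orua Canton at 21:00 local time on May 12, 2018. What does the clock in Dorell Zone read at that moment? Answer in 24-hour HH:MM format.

1 April 2018 is a Sunday, so the first Sunday is April 1 and the second is April 8.
1 September 2018 is a Saturday, so the first Monday is September 3 and the third is September 17.
May 12, 2018 falls between 8 April and 17 September, so daylight saving is in effect and Orua Canton is at UTC+07:00.
21:00 Orua Canton − 7h = 14:00 UTC.
1 March 2018 is a Thursday, so Sundays fall on 4, 11, 18, 25; the last is March 25.
1 September 2018 is a Saturday, so the first Sunday is September 2 and the fourth is September 23.
At the standard offset (UTC+06:30), 14:00 UTC + 6h30m = 20:30 Dorell Zone standard time.
The standard-time date in Dorell Zone, May 12, 2018, falls between 25 March and 23 September, so daylight saving is in effect and Dorell Zone is at UTC+07:30.
14:00 UTC + 7h30m = 21:30 Dorell Zone.

21:30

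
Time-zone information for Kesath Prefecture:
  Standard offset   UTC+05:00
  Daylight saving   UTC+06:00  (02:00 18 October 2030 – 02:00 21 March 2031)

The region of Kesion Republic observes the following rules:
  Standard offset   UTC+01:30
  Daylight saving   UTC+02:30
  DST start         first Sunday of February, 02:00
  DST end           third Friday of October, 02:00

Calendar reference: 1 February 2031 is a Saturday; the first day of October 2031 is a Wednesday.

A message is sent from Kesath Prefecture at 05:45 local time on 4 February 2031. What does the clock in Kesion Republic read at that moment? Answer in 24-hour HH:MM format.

Daylight saving runs 18 October 2030 – 21 March 2031; 4 February 2031 is inside that window, so Kesath Prefecture is at UTC+06:00.
05:45 Kesath Prefecture − 6h = 23:45 UTC (rolling into the previous day, 3 February 2031).
1 February 2031 is a Saturday, so the first Sunday is February 2.
1 October 2031 is a Wednesday, so the first Friday is October 3 and the third is October 17.
At the standard offset (UTC+01:30), 23:45 UTC + 1h30m = 01:15 Kesion Republic standard time (rolling into the next day, 4 February 2031).
The standard-time date in Kesion Republic, 4 February 2031, falls between 2 February and 17 October, so daylight saving is in effect and Kesion Republic is at UTC+02:30.
23:45 UTC + 2h30m = 02:15 Kesion Republic (rolling into the next day, 4 February 2031).

02:15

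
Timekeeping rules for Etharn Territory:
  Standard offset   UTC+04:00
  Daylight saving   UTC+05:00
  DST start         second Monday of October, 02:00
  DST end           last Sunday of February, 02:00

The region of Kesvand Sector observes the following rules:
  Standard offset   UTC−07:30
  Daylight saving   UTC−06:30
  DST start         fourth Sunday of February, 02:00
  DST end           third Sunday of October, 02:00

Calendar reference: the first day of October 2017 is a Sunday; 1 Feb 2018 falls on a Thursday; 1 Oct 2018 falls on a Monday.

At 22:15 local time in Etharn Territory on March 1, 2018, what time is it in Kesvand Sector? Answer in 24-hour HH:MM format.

1 October 2017 is a Sunday, so the first Monday is October 2 and the second is October 9.
1 February 2018 is a Thursday, so Sundays fall on 4, 11, 18, 25; the last is February 25.
March 1, 2018 does not fall between 9 October 2017 and 25 February 2018, so daylight saving is not in effect and Etharn Territory is at UTC+04:00.
22:15 Etharn Territory − 4h = 18:15 UTC.
1 February 2018 is a Thursday, so the first Sunday is February 4 and the fourth is February 25.
1 October 2018 is a Monday, so the first Sunday is October 7 and the third is October 21.
At the standard offset (UTC−07:30), 18:15 UTC − 7h30m = 10:45 Kesvand Sector standard time.
The standard-time date in Kesvand Sector, March 1, 2018, lies within the daylight-saving period (25 February – 21 October), so Kesvand Sector is on daylight time, UTC−06:30.
18:15 UTC − 6h30m = 11:45 Kesvand Sector.

11:45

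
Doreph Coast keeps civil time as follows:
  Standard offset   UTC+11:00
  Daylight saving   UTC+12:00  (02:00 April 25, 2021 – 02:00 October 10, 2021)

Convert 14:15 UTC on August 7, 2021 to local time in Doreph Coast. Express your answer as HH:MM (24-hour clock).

02:15

At the standard offset (UTC+11:00), 14:15 UTC + 11h = 01:15 Doreph Coast standard time (rolling into the next day, 8 August 2021).
The standard-time date in Doreph Coast, August 8, 2021, lies within the daylight-saving period (25 April – 10 October), so Doreph Coast is on daylight time, UTC+12:00.
14:15 UTC + 12h = 02:15 local (rolling into the next day, 8 August 2021).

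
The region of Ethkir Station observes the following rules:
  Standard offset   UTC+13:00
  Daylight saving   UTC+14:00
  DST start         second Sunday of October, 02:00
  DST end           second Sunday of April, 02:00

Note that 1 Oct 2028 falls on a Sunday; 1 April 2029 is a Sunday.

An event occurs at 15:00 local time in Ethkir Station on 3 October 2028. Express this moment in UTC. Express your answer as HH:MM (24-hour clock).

1 October 2028 is a Sunday, so the first Sunday is October 1 and the second is October 8.
1 April 2029 is a Sunday, so the first Sunday is April 1 and the second is April 8.
3 October 2028 is outside the daylight-saving period (8 October 2028 – 8 April 2029), so Ethkir Station is on standard time, UTC+13:00.
15:00 local − 13h = 02:00 UTC.

02:00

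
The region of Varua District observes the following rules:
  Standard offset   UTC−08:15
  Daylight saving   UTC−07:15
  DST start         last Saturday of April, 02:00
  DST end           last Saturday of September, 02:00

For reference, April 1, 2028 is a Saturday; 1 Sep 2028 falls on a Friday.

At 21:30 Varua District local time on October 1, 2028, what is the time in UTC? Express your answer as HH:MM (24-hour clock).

1 April 2028 is a Saturday, so Saturdays fall on 1, 8, 15, 22, 29; the last is April 29.
1 September 2028 is a Friday, so Saturdays fall on 2, 9, 16, 23, 30; the last is September 30.
Daylight saving runs 29 April – 30 September; October 1, 2028 is outside that window, so Varua District is on standard time at UTC−08:15.
21:30 local + 8h15m = 05:45 UTC (rolling into the next day, 2 October 2028).

05:45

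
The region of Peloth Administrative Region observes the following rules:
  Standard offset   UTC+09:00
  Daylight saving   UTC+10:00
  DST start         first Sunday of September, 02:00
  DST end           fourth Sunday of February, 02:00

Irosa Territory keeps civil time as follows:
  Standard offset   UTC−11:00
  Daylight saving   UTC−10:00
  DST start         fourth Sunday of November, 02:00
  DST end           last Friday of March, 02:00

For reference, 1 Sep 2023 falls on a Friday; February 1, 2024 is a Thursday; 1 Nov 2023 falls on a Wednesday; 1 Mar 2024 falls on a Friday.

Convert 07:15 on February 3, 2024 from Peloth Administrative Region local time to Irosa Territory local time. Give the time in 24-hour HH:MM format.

1 September 2023 is a Friday, so the first Sunday is September 3.
1 February 2024 is a Thursday, so the first Sunday is February 4 and the fourth is February 25.
February 3, 2024 lies within the daylight-saving period (3 September 2023 – 25 February 2024), so Peloth Administrative Region is on daylight time, UTC+10:00.
07:15 Peloth Administrative Region − 10h = 21:15 UTC (rolling into the previous day, 2 February 2024).
1 November 2023 is a Wednesday, so the first Sunday is November 5 and the fourth is November 26.
1 March 2024 is a Friday, so Fridays fall on 1, 8, 15, 22, 29; the last is March 29.
At the standard offset (UTC−11:00), 21:15 UTC − 11h = 10:15 Irosa Territory standard time.
The standard-time date in Irosa Territory, February 2, 2024, lies within the daylight-saving period (26 November 2023 – 29 March 2024), so Irosa Territory is on daylight time, UTC−10:00.
21:15 UTC − 10h = 11:15 Irosa Territory.

11:15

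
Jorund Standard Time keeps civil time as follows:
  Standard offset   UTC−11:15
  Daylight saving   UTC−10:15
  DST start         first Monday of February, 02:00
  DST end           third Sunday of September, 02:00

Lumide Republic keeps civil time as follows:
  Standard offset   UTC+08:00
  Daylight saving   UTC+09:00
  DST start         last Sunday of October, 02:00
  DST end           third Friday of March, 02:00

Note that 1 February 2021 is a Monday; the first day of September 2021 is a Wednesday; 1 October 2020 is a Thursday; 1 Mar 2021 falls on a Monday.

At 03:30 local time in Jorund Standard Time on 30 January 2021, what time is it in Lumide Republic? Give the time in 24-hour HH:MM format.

1 February 2021 is a Monday, so the first Monday is February 1.
1 September 2021 is a Wednesday, so the first Sunday is September 5 and the third is September 19.
30 January 2021 is outside the daylight-saving period (1 February – 19 September), so Jorund Standard Time is on standard time, UTC−11:15.
03:30 Jorund Standard Time + 11h15m = 14:45 UTC.
1 October 2020 is a Thursday, so Sundays fall on 4, 11, 18, 25; the last is October 25.
1 March 2021 is a Monday, so the first Friday is March 5 and the third is March 19.
At the standard offset (UTC+08:00), 14:45 UTC + 8h = 22:45 Lumide Republic standard time.
The standard-time date in Lumide Republic, 30 January 2021, falls between 25 October 2020 and 19 March 2021, so daylight saving is in effect and Lumide Republic is at UTC+09:00.
14:45 UTC + 9h = 23:45 Lumide Republic.

23:45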